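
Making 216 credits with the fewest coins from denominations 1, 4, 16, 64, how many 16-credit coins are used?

Greedy: take as many of the largest coin as possible, then repeat with the remainder.
216 = 3×64 + 1×16 + 2×4
Count of 16: 1

1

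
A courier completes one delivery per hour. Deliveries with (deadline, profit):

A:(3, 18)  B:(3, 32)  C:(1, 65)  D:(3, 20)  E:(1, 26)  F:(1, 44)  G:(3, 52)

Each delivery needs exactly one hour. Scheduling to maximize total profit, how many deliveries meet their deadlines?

3

Profit order: C=65 G=52 F=44 B=32 E=26 D=20 A=18
Assign: C→slot 1, G→slot 3, F skipped, B→slot 2, E skipped, D skipped, A skipped.
Slots: [1:C] [2:B] [3:G]
3 of 7 scheduled.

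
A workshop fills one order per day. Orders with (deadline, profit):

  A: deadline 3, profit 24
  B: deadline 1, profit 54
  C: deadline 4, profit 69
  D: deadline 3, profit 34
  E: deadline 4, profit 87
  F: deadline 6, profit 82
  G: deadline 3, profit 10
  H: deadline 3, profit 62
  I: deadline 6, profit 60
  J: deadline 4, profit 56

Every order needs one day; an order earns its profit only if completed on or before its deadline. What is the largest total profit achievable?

Take jobs in profit order; each goes to the latest open slot no later than its deadline.
By profit: E(d4,87), F(d6,82), C(d4,69), H(d3,62), I(d6,60), J(d4,56), B(d1,54), D(d3,34), A(d3,24), G(d3,10)
E→slot 4; F→slot 6; C→slot 3; H→slot 2; I→slot 5; J→slot 1; B skipped; D skipped; A skipped; G skipped.
Profit = 56 + 62 + 69 + 87 + 60 + 82 = 416

416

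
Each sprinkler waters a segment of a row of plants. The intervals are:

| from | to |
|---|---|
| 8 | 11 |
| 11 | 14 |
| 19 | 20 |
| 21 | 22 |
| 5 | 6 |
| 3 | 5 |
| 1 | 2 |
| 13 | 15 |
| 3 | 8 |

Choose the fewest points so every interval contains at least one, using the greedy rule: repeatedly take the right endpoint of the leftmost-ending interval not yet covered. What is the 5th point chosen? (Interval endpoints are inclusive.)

By right end: [1,2]  [3,5]  [5,6]  [3,8]  [8,11]  [11,14]  [13,15]  [19,20]  [21,22]
[1,2] uncovered → point at 2; [3,5] uncovered → point at 5; [8,11] uncovered → point at 11; [13,15] uncovered → point at 15; [19,20] uncovered → point at 20; [21,22] uncovered → point at 22.
Points: 2, 5, 11, 15, 20, 22 (6 total).

20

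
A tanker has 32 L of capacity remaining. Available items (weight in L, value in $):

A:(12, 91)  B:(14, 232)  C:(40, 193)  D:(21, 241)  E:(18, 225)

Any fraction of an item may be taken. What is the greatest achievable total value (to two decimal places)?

457.00

Ratios (sorted): B 16.57, E 12.50, D 11.48, A 7.58, C 4.83
take B (14 @ 232); take E (18 @ 225). Capacity used 32/32.
Total value = 457.00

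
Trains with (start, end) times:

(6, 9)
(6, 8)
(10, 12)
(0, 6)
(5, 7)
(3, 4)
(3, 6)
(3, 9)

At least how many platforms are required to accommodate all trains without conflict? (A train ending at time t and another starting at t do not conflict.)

4

The answer is the maximum number of intervals overlapping at any instant.
Events (time:±→running): 0:+→1 3:+→2 3:+→3 3:+→4 … peak 4.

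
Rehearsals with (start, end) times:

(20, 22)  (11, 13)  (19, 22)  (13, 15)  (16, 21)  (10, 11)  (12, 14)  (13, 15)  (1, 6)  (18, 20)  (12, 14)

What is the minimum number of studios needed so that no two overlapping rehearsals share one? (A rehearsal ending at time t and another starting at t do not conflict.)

4

Events (time:±→running): 1:+→1 6:-→0 10:+→1 11:-→0 11:+→1 12:+→2 12:+→3 13:-→2 13:+→3 13:+→4 … peak 4.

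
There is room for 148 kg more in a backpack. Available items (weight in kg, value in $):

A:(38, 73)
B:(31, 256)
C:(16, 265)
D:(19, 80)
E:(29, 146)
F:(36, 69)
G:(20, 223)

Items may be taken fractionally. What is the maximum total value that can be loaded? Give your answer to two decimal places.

1033.39

Sort by value per unit weight and fill in that order.
Ratios (sorted): C 16.56, G 11.15, B 8.26, E 5.03, D 4.21, A 1.92, F 1.92
take C (16 @ 265); take G (20 @ 223); take B (31 @ 256); take E (29 @ 146); take D (19 @ 80); take 33/38 of A → 63.39. Capacity used 148/148.
Total value = 1033.39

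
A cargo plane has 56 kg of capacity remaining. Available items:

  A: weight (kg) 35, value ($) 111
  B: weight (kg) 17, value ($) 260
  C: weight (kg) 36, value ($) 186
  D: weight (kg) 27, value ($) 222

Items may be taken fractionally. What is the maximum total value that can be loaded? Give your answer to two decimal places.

Greedy by value/weight ratio, highest first.
Ratios (sorted): B 15.29, D 8.22, C 5.17, A 3.17
take B (17 @ 260); take D (27 @ 222); take 12/36 of C → 62.00. Capacity used 56/56.
Total value = 544.00

544.00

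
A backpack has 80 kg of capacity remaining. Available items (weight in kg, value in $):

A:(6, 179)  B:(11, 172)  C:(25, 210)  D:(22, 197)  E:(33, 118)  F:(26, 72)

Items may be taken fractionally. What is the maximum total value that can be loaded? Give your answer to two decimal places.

815.21

Ratios (sorted): A 29.83, B 15.64, D 8.95, C 8.40, E 3.58, F 2.77
take A (6 @ 179); take B (11 @ 172); take D (22 @ 197); take C (25 @ 210); take 16/33 of E → 57.21. Capacity used 80/80.
Total value = 815.21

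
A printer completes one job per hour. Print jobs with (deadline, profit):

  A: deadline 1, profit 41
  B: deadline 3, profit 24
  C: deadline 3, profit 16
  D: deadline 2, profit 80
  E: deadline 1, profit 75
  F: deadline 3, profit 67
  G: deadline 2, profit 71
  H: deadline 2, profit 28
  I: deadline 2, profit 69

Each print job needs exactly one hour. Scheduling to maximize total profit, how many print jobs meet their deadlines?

Profit order: D=80 E=75 G=71 I=69 F=67 A=41 H=28 B=24 C=16
Assign: D→slot 2, E→slot 1, G skipped, I skipped, F→slot 3, A skipped, H skipped, B skipped, C skipped.
Slots: [1:E] [2:D] [3:F]
3 of 9 scheduled.

3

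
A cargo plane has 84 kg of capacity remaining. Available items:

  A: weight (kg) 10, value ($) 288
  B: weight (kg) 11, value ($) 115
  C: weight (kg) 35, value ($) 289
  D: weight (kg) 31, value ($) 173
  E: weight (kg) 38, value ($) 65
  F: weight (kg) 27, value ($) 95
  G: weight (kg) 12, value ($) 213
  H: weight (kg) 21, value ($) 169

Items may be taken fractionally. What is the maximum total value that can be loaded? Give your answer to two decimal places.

1033.76

Order: A (288/10=28.80) > G (213/12=17.75) > B (115/11=10.45) > C (289/35=8.26) > H (169/21=8.05) > D (173/31=5.58) > F (95/27=3.52) > E (65/38=1.71)
Fill: take A (10 @ 288) → take G (12 @ 213) → take B (11 @ 115) → take C (35 @ 289) → take 16/21 of H → 128.76; 84/84 used.
Total value = 1033.76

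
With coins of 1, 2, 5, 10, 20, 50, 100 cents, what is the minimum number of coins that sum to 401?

5

401 = 4×100 + 1×1
Total coins = 4 + 1 = 5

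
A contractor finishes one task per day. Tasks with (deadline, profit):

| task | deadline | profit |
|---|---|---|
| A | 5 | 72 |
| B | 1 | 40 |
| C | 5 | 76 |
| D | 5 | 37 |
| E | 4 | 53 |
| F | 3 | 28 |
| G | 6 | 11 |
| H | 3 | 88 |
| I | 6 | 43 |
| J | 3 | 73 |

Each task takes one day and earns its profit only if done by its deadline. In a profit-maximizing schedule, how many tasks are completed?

Take jobs in profit order; each goes to the latest open slot no later than its deadline.
By profit: H(d3,88), C(d5,76), J(d3,73), A(d5,72), E(d4,53), I(d6,43), B(d1,40), D(d5,37), F(d3,28), G(d6,11)
H→slot 3; C→slot 5; J→slot 2; A→slot 4; E→slot 1; I→slot 6; B skipped; D skipped; F skipped; G skipped.
6 of 10 scheduled.

6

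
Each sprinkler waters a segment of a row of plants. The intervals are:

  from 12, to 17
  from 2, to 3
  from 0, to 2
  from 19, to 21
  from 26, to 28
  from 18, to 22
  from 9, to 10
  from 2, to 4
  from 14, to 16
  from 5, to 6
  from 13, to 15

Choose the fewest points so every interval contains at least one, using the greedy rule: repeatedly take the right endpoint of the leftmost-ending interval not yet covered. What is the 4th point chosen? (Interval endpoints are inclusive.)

By right end: [0,2]  [2,3]  [2,4]  [5,6]  [9,10]  [13,15]  [14,16]  [12,17]  [19,21]  [18,22]  [26,28]
[0,2] uncovered → point at 2; [5,6] uncovered → point at 6; [9,10] uncovered → point at 10; [13,15] uncovered → point at 15; [19,21] uncovered → point at 21; [26,28] uncovered → point at 28.
Points: 2, 6, 10, 15, 21, 28 (6 total).

15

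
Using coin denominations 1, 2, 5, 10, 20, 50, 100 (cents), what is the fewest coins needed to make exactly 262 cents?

262 = 2×100 + 1×50 + 1×10 + 1×2
Total coins = 2 + 1 + 1 + 1 = 5

5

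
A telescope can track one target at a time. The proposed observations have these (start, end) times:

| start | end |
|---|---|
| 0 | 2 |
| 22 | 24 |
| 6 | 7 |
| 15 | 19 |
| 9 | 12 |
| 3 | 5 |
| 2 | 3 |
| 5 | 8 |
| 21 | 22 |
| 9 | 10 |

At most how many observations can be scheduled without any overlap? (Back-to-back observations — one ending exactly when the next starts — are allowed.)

Sort by end time and greedily take each interval whose start is ≥ the last chosen end.
Sorted by end: (0,2)  (2,3)  (3,5)  (6,7)  (5,8)  (9,10)  (9,12)  (15,19)  (21,22)  (22,24)
take (0,2); take (2,3); take (3,5); take (6,7); take (9,10); take (15,19); take (21,22); take (22,24).
Selected 8 observations.

8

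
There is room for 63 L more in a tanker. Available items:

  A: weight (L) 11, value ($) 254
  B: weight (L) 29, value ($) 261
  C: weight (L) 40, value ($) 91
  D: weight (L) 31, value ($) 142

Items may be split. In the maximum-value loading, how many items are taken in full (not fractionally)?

Order: A (254/11=23.09) > B (261/29=9.00) > D (142/31=4.58) > C (91/40=2.27)
Fill: take A (11 @ 254) → take B (29 @ 261) → take 23/31 of D → 105.35; 63/63 used.
2 item(s) taken whole; one partial (take 23/31 of D).

2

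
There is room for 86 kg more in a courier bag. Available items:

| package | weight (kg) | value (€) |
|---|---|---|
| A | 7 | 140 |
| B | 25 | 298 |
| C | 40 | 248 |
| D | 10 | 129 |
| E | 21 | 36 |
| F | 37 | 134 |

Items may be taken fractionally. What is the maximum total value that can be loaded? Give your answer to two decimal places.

Ratios (sorted): A 20.00, D 12.90, B 11.92, C 6.20, F 3.62, E 1.71
take A (7 @ 140); take D (10 @ 129); take B (25 @ 298); take C (40 @ 248); take 4/37 of F → 14.49. Capacity used 86/86.
Total value = 829.49

829.49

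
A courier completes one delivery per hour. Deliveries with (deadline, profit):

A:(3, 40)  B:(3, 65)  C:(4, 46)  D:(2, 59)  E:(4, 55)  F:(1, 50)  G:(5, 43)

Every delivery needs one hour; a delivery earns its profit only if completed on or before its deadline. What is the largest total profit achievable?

Sort by profit descending; place each in the latest free slot ≤ its deadline.
Profit order: B=65 D=59 E=55 F=50 C=46 G=43 A=40
Assign: B→slot 3, D→slot 2, E→slot 4, F→slot 1, C skipped, G→slot 5, A skipped.
Slots: [1:F] [2:D] [3:B] [4:E] [5:G]
Profit = 50 + 59 + 65 + 55 + 43 = 272

272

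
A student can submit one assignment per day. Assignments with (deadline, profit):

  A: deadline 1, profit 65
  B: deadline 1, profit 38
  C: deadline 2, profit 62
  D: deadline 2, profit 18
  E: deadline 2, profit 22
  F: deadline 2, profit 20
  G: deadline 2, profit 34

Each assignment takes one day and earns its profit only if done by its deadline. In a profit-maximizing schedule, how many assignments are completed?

Take jobs in profit order; each goes to the latest open slot no later than its deadline.
By profit: A(d1,65), C(d2,62), B(d1,38), G(d2,34), E(d2,22), F(d2,20), D(d2,18)
A→slot 1; C→slot 2; B skipped; G skipped; E skipped; F skipped; D skipped.
2 of 7 scheduled.

2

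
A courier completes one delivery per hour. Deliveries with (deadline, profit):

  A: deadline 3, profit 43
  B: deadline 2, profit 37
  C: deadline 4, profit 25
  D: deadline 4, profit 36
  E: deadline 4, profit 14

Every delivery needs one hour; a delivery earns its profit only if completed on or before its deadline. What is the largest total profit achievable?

Take jobs in profit order; each goes to the latest open slot no later than its deadline.
Profit order: A=43 B=37 D=36 C=25 E=14
Assign: A→slot 3, B→slot 2, D→slot 4, C→slot 1, E skipped.
Slots: [1:C] [2:B] [3:A] [4:D]
Profit = 25 + 37 + 43 + 36 = 141

141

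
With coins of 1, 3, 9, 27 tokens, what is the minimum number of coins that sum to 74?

74 − 2×27→20 − 2×9→2 − 2×1→0
Total coins = 2 + 2 + 2 = 6

6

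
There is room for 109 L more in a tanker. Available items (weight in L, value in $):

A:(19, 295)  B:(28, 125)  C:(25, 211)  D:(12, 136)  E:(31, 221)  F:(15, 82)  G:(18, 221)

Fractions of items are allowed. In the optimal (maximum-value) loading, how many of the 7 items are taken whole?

Sort by value per unit weight and fill in that order.
Ratios (sorted): A 15.53, G 12.28, D 11.33, C 8.44, E 7.13, F 5.47, B 4.46
take A (19 @ 295); take G (18 @ 221); take D (12 @ 136); take C (25 @ 211); take E (31 @ 221); take 4/15 of F → 21.87. Capacity used 109/109.
5 item(s) taken whole; one partial (take 4/15 of F).

5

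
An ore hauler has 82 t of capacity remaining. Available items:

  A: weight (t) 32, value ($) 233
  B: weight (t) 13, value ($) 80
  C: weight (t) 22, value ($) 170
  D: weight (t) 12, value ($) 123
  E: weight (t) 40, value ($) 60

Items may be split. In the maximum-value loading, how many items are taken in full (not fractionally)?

4

Ratios (sorted): D 10.25, C 7.73, A 7.28, B 6.15, E 1.50
take D (12 @ 123); take C (22 @ 170); take A (32 @ 233); take B (13 @ 80); take 3/40 of E → 4.50. Capacity used 82/82.
4 item(s) taken whole; one partial (take 3/40 of E).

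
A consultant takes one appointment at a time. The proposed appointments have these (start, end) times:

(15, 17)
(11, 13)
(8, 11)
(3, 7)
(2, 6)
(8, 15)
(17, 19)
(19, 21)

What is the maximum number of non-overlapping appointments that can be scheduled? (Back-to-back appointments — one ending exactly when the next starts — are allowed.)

6

By end time: (2,6), (3,7), (8,11), (11,13), (8,15), (15,17), (17,19), (19,21).
Pick (2,6); next start ≥ 6 → (8,11); next start ≥ 11 → (11,13); next start ≥ 13 → (15,17); next start ≥ 17 → (17,19); next start ≥ 19 → (19,21).
Selected 6 appointments.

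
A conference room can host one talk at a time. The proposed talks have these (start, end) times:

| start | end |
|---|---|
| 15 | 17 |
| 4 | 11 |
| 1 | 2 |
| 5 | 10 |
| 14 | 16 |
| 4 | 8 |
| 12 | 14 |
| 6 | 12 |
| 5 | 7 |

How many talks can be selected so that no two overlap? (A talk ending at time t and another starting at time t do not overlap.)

Order by finish time; keep every interval that doesn't clash with the previous kept one.
Sorted by end: (1,2)  (5,7)  (4,8)  (5,10)  (4,11)  (6,12)  (12,14)  (14,16)  (15,17)
take (1,2); take (5,7); skip (5,10); skip (4,11); skip (6,12); take (12,14); take (14,16).
Selected 4 talks.

4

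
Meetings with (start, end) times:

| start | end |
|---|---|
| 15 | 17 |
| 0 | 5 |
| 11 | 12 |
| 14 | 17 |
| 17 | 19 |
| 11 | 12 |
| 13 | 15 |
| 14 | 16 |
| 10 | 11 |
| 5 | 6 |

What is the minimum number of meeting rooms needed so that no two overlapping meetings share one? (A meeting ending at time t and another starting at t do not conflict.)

The answer is the maximum number of intervals overlapping at any instant.
Events (time:±→running): 0:+→1 5:-→0 5:+→1 6:-→0 10:+→1 11:-→0 11:+→1 11:+→2 12:-→1 12:-→0 13:+→1 14:+→2 14:+→3 … peak 3.

3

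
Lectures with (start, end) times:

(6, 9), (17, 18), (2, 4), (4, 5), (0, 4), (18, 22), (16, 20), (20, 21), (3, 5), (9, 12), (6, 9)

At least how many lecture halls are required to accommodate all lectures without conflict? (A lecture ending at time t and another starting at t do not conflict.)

Count concurrent intervals with a sweep; the peak is the room count.
Events (time:±→running): 0:+→1 2:+→2 3:+→3 … peak 3.

3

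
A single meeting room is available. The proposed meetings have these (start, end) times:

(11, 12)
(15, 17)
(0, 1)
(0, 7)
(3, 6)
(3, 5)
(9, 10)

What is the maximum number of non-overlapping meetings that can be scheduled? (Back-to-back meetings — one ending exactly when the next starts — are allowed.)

Sorted by end: (0,1)  (3,5)  (3,6)  (0,7)  (9,10)  (11,12)  (15,17)
take (0,1); take (3,5); skip (3,6); skip (0,7); take (9,10); take (11,12); take (15,17).
Selected 5 meetings.

5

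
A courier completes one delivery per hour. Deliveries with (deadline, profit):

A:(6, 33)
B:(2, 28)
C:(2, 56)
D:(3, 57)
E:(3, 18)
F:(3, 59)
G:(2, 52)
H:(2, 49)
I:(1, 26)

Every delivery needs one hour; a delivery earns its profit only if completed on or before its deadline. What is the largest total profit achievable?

205

Take jobs in profit order; each goes to the latest open slot no later than its deadline.
By profit: F(d3,59), D(d3,57), C(d2,56), G(d2,52), H(d2,49), A(d6,33), B(d2,28), I(d1,26), E(d3,18)
F→slot 3; D→slot 2; C→slot 1; G skipped; H skipped; A→slot 6; B skipped; I skipped; E skipped.
Profit = 56 + 57 + 59 + 33 = 205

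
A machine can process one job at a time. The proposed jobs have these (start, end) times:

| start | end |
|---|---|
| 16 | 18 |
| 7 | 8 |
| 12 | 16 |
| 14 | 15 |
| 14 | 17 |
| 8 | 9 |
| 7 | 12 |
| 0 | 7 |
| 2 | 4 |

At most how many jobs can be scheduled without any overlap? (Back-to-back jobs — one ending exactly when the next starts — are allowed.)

5

By end time: (2,4), (0,7), (7,8), (8,9), (7,12), (14,15), (12,16), (14,17), (16,18).
Pick (2,4); next start ≥ 4 → (7,8); next start ≥ 8 → (8,9); next start ≥ 9 → (14,15); next start ≥ 15 → (16,18).
Selected 5 jobs.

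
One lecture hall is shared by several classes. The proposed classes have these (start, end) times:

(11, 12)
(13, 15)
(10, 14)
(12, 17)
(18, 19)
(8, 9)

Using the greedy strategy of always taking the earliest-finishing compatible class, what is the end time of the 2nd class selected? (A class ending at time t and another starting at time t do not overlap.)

Greedy by earliest finish: after sorting by end time, pick each interval compatible with the last pick.
Sorted by end: (8,9)  (11,12)  (10,14)  (13,15)  (12,17)  (18,19)
take (8,9); take (11,12); skip (10,14); take (13,15); take (18,19).
Selected: (8,9) (11,12) (13,15) (18,19)

12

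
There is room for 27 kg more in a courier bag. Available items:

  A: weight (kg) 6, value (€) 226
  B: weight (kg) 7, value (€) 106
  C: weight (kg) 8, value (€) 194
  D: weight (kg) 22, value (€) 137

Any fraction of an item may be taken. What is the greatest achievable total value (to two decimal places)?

Greedy by value/weight ratio, highest first.
Ratios (sorted): A 37.67, C 24.25, B 15.14, D 6.23
take A (6 @ 226); take C (8 @ 194); take B (7 @ 106); take 6/22 of D → 37.36. Capacity used 27/27.
Total value = 563.36

563.36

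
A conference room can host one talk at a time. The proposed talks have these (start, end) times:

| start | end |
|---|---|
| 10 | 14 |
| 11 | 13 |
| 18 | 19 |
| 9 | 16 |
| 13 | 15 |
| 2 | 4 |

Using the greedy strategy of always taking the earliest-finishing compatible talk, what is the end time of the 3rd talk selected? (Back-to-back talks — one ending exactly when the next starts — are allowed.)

Sorted by end: (2,4)  (11,13)  (10,14)  (13,15)  (9,16)  (18,19)
take (2,4); take (11,13); skip (10,14); take (13,15); take (18,19).
Selected: (2,4) (11,13) (13,15) (18,19)

15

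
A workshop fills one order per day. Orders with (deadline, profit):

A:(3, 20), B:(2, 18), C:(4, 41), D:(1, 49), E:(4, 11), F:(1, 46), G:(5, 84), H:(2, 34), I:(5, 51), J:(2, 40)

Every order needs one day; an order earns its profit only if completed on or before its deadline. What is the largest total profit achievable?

265

By profit: G(d5,84), I(d5,51), D(d1,49), F(d1,46), C(d4,41), J(d2,40), H(d2,34), A(d3,20), B(d2,18), E(d4,11)
G→slot 5; I→slot 4; D→slot 1; F skipped; C→slot 3; J→slot 2; H skipped; A skipped; B skipped; E skipped.
Profit = 49 + 40 + 41 + 51 + 84 = 265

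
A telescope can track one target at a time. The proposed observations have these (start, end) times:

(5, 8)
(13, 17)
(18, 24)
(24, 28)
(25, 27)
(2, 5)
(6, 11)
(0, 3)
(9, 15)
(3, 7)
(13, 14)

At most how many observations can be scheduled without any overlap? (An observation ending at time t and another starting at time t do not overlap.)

5

Greedy by earliest finish: after sorting by end time, pick each interval compatible with the last pick.
By end time: (0,3), (2,5), (3,7), (5,8), (6,11), (13,14), (9,15), (13,17), (18,24), (25,27), (24,28).
Pick (0,3); next start ≥ 3 → (3,7); next start ≥ 7 → (13,14); next start ≥ 14 → (18,24); next start ≥ 24 → (25,27).
Selected 5 observations.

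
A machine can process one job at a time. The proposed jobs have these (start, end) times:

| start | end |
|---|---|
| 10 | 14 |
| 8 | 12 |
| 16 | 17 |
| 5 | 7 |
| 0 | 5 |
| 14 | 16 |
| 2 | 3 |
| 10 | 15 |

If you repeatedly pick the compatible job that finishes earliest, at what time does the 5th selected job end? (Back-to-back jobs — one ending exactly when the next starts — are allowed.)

17

Sort by end time and greedily take each interval whose start is ≥ the last chosen end.
Sorted by end: (2,3)  (0,5)  (5,7)  (8,12)  (10,14)  (10,15)  (14,16)  (16,17)
take (2,3); take (5,7); take (8,12); skip (10,14); skip (10,15); take (14,16); take (16,17).
Selected: (2,3) (5,7) (8,12) (14,16) (16,17)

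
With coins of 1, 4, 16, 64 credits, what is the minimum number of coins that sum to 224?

Use the largest denomination that fits, subtract, and repeat.
224 − 3×64→32 − 2×16→0
Total coins = 3 + 2 = 5

5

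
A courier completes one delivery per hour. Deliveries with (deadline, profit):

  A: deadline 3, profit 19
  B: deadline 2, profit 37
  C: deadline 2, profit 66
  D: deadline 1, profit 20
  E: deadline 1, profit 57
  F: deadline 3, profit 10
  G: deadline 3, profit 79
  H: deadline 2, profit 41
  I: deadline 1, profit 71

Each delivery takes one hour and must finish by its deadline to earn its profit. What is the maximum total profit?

216

Sort by profit descending; place each in the latest free slot ≤ its deadline.
By profit: G(d3,79), I(d1,71), C(d2,66), E(d1,57), H(d2,41), B(d2,37), D(d1,20), A(d3,19), F(d3,10)
G→slot 3; I→slot 1; C→slot 2; E skipped; H skipped; B skipped; D skipped; A skipped; F skipped.
Profit = 71 + 66 + 79 = 216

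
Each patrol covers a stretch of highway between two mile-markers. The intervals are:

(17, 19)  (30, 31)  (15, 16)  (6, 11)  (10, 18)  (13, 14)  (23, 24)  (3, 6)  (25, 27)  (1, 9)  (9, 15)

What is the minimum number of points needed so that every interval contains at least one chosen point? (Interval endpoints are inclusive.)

7

Sort by right endpoint; whenever an interval is uncovered, place a point at its right end.
Sorted: [3,6] [1,9] [6,11] [13,14] [9,15] [15,16] [10,18] [17,19] [23,24] [25,27] [30,31]
{[3,6],[1,9],[6,11]} hit by 6; {[13,14],[9,15]} hit by 14; {[15,16],[10,18]} hit by 16; {[17,19]} hit by 19; {[23,24]} hit by 24; {[25,27]} hit by 27; {[30,31]} hit by 31.
Points: 6, 14, 16, 19, 24, 27, 31 (7 total).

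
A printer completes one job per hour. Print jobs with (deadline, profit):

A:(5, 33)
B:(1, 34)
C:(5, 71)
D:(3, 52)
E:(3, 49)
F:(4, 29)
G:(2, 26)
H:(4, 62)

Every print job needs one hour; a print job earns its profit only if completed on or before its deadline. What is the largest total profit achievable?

Profit order: C=71 H=62 D=52 E=49 B=34 A=33 F=29 G=26
Assign: C→slot 5, H→slot 4, D→slot 3, E→slot 2, B→slot 1, A skipped, F skipped, G skipped.
Slots: [1:B] [2:E] [3:D] [4:H] [5:C]
Profit = 34 + 49 + 52 + 62 + 71 = 268

268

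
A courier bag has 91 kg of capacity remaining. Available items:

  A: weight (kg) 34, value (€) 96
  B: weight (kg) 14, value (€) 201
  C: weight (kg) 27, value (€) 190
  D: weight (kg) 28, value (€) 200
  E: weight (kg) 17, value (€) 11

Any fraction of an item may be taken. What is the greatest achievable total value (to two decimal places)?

653.12

Sort by value per unit weight and fill in that order.
Order: B (201/14=14.36) > D (200/28=7.14) > C (190/27=7.04) > A (96/34=2.82) > E (11/17=0.65)
Fill: take B (14 @ 201) → take D (28 @ 200) → take C (27 @ 190) → take 22/34 of A → 62.12; 91/91 used.
Total value = 653.12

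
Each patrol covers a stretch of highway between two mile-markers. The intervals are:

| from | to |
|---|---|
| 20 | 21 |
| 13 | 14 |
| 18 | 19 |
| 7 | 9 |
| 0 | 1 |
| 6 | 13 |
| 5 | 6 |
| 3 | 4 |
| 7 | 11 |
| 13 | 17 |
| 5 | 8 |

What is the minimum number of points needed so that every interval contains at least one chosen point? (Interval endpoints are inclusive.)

7

Process intervals by earliest right end; each time one isn't hit yet, stab at its right endpoint.
Sorted: [0,1] [3,4] [5,6] [5,8] [7,9] [7,11] [6,13] [13,14] [13,17] [18,19] [20,21]
{[0,1]} hit by 1; {[3,4]} hit by 4; {[5,6],[5,8]} hit by 6; {[7,9],[7,11],[6,13]} hit by 9; {[13,14],[13,17]} hit by 14; {[18,19]} hit by 19; {[20,21]} hit by 21.
Points: 1, 4, 6, 9, 14, 19, 21 (7 total).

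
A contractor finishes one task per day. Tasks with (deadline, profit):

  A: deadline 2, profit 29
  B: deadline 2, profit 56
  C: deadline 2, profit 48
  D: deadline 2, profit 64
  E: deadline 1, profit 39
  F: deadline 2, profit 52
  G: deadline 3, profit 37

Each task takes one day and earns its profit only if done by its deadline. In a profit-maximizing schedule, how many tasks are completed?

3

Profit order: D=64 B=56 F=52 C=48 E=39 G=37 A=29
Assign: D→slot 2, B→slot 1, F skipped, C skipped, E skipped, G→slot 3, A skipped.
Slots: [1:B] [2:D] [3:G]
3 of 7 scheduled.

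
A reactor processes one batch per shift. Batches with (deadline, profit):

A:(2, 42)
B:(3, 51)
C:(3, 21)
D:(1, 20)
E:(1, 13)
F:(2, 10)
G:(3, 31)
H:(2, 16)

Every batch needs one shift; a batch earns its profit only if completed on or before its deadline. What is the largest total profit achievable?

124

Profit order: B=51 A=42 G=31 C=21 D=20 H=16 E=13 F=10
Assign: B→slot 3, A→slot 2, G→slot 1, C skipped, D skipped, H skipped, E skipped, F skipped.
Slots: [1:G] [2:A] [3:B]
Profit = 31 + 42 + 51 = 124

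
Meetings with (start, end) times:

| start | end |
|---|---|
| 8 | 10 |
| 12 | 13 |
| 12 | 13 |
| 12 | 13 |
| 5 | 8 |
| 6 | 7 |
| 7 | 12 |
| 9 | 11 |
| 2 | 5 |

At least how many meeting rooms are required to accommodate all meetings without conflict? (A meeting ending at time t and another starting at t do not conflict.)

Events (time:±→running): 2:+→1 5:-→0 5:+→1 6:+→2 7:-→1 7:+→2 8:-→1 8:+→2 9:+→3 … peak 3.

3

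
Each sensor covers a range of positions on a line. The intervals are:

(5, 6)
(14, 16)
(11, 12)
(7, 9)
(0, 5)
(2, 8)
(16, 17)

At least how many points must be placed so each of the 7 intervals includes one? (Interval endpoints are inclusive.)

Sorted: [0,5] [5,6] [2,8] [7,9] [11,12] [14,16] [16,17]
{[0,5],[5,6],[2,8]} hit by 5; {[7,9]} hit by 9; {[11,12]} hit by 12; {[14,16],[16,17]} hit by 16.
Points: 5, 9, 12, 16 (4 total).

4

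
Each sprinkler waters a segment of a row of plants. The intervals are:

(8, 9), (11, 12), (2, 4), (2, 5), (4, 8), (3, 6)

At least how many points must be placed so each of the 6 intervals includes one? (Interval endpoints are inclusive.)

Process intervals by earliest right end; each time one isn't hit yet, stab at its right endpoint.
By right end: [2,4]  [2,5]  [3,6]  [4,8]  [8,9]  [11,12]
[2,4] uncovered → point at 4; [8,9] uncovered → point at 9; [11,12] uncovered → point at 12.
Points: 4, 9, 12 (3 total).

3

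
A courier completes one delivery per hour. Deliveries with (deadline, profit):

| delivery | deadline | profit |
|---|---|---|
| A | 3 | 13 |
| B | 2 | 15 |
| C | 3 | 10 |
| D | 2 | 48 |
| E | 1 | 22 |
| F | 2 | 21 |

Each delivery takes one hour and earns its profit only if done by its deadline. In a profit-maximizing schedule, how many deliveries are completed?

3

Profit order: D=48 E=22 F=21 B=15 A=13 C=10
Assign: D→slot 2, E→slot 1, F skipped, B skipped, A→slot 3, C skipped.
Slots: [1:E] [2:D] [3:A]
3 of 6 scheduled.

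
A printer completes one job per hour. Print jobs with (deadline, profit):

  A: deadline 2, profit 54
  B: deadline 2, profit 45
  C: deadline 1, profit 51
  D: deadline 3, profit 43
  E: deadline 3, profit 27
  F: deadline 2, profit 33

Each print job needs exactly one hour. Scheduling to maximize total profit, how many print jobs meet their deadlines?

3

By profit: A(d2,54), C(d1,51), B(d2,45), D(d3,43), F(d2,33), E(d3,27)
A→slot 2; C→slot 1; B skipped; D→slot 3; F skipped; E skipped.
3 of 6 scheduled.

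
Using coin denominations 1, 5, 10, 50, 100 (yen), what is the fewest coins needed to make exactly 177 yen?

7

177 − 1×100→77 − 1×50→27 − 2×10→7 − 1×5→2 − 2×1→0
Total coins = 1 + 1 + 2 + 1 + 2 = 7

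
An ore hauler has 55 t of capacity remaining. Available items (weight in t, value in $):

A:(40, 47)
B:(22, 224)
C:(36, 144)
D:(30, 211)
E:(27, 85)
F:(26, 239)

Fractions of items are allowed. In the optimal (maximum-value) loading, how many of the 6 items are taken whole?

Greedy by value/weight ratio, highest first.
Ratios (sorted): B 10.18, F 9.19, D 7.03, C 4.00, E 3.15, A 1.18
take B (22 @ 224); take F (26 @ 239); take 7/30 of D → 49.23. Capacity used 55/55.
2 item(s) taken whole; one partial (take 7/30 of D).

2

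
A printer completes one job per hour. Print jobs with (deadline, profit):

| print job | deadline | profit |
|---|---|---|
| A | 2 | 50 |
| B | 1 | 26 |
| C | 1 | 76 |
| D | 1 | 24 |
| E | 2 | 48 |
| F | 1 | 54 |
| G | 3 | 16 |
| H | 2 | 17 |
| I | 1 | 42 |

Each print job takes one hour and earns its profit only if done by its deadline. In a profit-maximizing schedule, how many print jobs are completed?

Sort by profit descending; place each in the latest free slot ≤ its deadline.
By profit: C(d1,76), F(d1,54), A(d2,50), E(d2,48), I(d1,42), B(d1,26), D(d1,24), H(d2,17), G(d3,16)
C→slot 1; F skipped; A→slot 2; E skipped; I skipped; B skipped; D skipped; H skipped; G→slot 3.
3 of 9 scheduled.

3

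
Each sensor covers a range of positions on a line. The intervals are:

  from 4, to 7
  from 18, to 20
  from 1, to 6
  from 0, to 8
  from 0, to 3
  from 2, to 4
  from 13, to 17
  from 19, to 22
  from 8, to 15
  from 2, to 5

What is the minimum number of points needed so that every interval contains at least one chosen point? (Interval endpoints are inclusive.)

4

Process intervals by earliest right end; each time one isn't hit yet, stab at its right endpoint.
By right end: [0,3]  [2,4]  [2,5]  [1,6]  [4,7]  [0,8]  [8,15]  [13,17]  [18,20]  [19,22]
[0,3] uncovered → point at 3; [4,7] uncovered → point at 7; [8,15] uncovered → point at 15; [18,20] uncovered → point at 20.
Points: 3, 7, 15, 20 (4 total).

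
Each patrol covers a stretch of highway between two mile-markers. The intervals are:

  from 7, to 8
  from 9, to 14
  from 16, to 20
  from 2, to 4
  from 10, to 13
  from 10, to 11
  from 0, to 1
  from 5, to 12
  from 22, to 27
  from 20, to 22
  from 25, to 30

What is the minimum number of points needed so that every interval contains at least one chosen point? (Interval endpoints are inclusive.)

6

Sort by right endpoint; whenever an interval is uncovered, place a point at its right end.
By right end: [0,1]  [2,4]  [7,8]  [10,11]  [5,12]  [10,13]  [9,14]  [16,20]  [20,22]  [22,27]  [25,30]
[0,1] uncovered → point at 1; [2,4] uncovered → point at 4; [7,8] uncovered → point at 8; [10,11] uncovered → point at 11; [16,20] uncovered → point at 20; [22,27] uncovered → point at 27.
Points: 1, 4, 8, 11, 20, 27 (6 total).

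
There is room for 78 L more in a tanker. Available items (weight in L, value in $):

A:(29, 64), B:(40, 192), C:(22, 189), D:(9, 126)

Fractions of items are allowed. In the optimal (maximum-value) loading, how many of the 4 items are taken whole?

Greedy by value/weight ratio, highest first.
Ratios (sorted): D 14.00, C 8.59, B 4.80, A 2.21
take D (9 @ 126); take C (22 @ 189); take B (40 @ 192); take 7/29 of A → 15.45. Capacity used 78/78.
3 item(s) taken whole; one partial (take 7/29 of A).

3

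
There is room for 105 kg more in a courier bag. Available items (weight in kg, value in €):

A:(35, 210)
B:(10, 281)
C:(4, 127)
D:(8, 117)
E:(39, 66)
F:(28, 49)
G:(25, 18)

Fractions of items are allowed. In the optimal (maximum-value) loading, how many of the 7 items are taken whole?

Order: C (127/4=31.75) > B (281/10=28.10) > D (117/8=14.62) > A (210/35=6.00) > F (49/28=1.75) > E (66/39=1.69) > G (18/25=0.72)
Fill: take C (4 @ 127) → take B (10 @ 281) → take D (8 @ 117) → take A (35 @ 210) → take F (28 @ 49) → take 20/39 of E → 33.85; 105/105 used.
5 item(s) taken whole; one partial (take 20/39 of E).

5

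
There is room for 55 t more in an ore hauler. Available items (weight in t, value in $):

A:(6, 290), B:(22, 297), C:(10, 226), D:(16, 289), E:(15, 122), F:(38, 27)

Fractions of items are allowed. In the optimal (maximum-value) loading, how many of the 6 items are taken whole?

4

Sort by value per unit weight and fill in that order.
Ratios (sorted): A 48.33, C 22.60, D 18.06, B 13.50, E 8.13, F 0.71
take A (6 @ 290); take C (10 @ 226); take D (16 @ 289); take B (22 @ 297); take 1/15 of E → 8.13. Capacity used 55/55.
4 item(s) taken whole; one partial (take 1/15 of E).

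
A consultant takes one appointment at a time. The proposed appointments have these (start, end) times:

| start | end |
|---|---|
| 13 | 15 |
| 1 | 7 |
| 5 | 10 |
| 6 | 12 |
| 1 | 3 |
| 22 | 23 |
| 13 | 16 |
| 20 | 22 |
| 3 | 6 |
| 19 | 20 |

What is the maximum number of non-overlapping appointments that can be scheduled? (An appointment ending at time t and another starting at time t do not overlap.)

7

Order by finish time; keep every interval that doesn't clash with the previous kept one.
By end time: (1,3), (3,6), (1,7), (5,10), (6,12), (13,15), (13,16), (19,20), (20,22), (22,23).
Pick (1,3); next start ≥ 3 → (3,6); next start ≥ 6 → (6,12); next start ≥ 12 → (13,15); next start ≥ 15 → (19,20); next start ≥ 20 → (20,22); next start ≥ 22 → (22,23).
Selected 7 appointments.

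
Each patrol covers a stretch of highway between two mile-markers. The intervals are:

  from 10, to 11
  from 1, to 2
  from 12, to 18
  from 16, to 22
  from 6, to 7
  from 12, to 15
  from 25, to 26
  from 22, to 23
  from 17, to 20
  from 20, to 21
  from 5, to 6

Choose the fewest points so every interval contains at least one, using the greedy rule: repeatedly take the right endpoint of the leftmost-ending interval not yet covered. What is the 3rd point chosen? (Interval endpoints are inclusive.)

11

By right end: [1,2]  [5,6]  [6,7]  [10,11]  [12,15]  [12,18]  [17,20]  [20,21]  [16,22]  [22,23]  [25,26]
[1,2] uncovered → point at 2; [5,6] uncovered → point at 6; [10,11] uncovered → point at 11; [12,15] uncovered → point at 15; [17,20] uncovered → point at 20; [22,23] uncovered → point at 23; [25,26] uncovered → point at 26.
Points: 2, 6, 11, 15, 20, 23, 26 (7 total).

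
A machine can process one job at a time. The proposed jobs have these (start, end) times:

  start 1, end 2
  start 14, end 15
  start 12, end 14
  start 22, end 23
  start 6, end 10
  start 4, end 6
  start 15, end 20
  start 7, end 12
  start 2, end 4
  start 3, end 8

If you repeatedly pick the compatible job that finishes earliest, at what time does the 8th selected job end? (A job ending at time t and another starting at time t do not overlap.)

Sorted by end: (1,2)  (2,4)  (4,6)  (3,8)  (6,10)  (7,12)  (12,14)  (14,15)  (15,20)  (22,23)
take (1,2); take (2,4); take (4,6); skip (3,8); take (6,10); skip (7,12); take (12,14); take (14,15); take (15,20); take (22,23).
Selected: (1,2) (2,4) (4,6) (6,10) (12,14) (14,15) (15,20) (22,23)

23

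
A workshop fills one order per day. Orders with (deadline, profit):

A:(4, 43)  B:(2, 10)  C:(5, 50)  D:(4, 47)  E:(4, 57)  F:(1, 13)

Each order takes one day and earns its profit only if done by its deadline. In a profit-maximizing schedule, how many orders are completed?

5

Take jobs in profit order; each goes to the latest open slot no later than its deadline.
By profit: E(d4,57), C(d5,50), D(d4,47), A(d4,43), F(d1,13), B(d2,10)
E→slot 4; C→slot 5; D→slot 3; A→slot 2; F→slot 1; B skipped.
5 of 6 scheduled.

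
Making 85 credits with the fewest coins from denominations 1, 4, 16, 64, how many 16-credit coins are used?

1

85 = 1×64 + 1×16 + 1×4 + 1×1
Count of 16: 1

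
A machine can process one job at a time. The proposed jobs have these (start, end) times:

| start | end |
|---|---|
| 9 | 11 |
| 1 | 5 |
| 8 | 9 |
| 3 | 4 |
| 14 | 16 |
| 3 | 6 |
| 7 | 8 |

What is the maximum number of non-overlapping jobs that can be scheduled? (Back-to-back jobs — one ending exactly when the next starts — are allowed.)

5

Order by finish time; keep every interval that doesn't clash with the previous kept one.
Sorted by end: (3,4)  (1,5)  (3,6)  (7,8)  (8,9)  (9,11)  (14,16)
take (3,4); take (7,8); take (8,9); take (9,11); take (14,16).
Selected 5 jobs.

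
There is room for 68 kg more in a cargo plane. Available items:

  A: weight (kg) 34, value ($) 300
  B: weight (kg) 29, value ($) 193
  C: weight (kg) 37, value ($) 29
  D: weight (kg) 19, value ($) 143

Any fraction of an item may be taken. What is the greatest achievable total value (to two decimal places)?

542.83

Ratios (sorted): A 8.82, D 7.53, B 6.66, C 0.78
take A (34 @ 300); take D (19 @ 143); take 15/29 of B → 99.83. Capacity used 68/68.
Total value = 542.83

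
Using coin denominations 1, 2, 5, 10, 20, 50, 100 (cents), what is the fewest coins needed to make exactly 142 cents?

142 = 1×100 + 2×20 + 1×2
Total coins = 1 + 2 + 1 = 4

4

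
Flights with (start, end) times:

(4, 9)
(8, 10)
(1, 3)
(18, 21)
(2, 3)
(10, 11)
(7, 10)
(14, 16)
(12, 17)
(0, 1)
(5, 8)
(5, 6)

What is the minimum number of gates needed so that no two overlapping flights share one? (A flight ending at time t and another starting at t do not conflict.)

3

Events (time:±→running): 0:+→1 1:-→0 1:+→1 2:+→2 3:-→1 3:-→0 4:+→1 5:+→2 5:+→3 … peak 3.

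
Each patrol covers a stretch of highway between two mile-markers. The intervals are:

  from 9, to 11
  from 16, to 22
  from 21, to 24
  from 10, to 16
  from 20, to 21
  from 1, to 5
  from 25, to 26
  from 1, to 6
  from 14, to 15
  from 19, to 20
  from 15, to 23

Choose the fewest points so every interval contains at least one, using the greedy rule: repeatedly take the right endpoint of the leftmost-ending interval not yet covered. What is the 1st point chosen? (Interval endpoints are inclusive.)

5

Sorted: [1,5] [1,6] [9,11] [14,15] [10,16] [19,20] [20,21] [16,22] [15,23] [21,24] [25,26]
{[1,5],[1,6]} hit by 5; {[9,11]} hit by 11; {[14,15],[10,16]} hit by 15; {[19,20],[20,21],[16,22],[15,23]} hit by 20; {[21,24]} hit by 24; {[25,26]} hit by 26.
Points: 5, 11, 15, 20, 24, 26 (6 total).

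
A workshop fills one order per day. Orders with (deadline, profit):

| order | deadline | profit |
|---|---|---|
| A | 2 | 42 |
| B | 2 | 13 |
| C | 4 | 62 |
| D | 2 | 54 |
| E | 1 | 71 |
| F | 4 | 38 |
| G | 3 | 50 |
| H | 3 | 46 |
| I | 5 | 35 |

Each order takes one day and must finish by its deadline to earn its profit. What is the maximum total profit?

272

By profit: E(d1,71), C(d4,62), D(d2,54), G(d3,50), H(d3,46), A(d2,42), F(d4,38), I(d5,35), B(d2,13)
E→slot 1; C→slot 4; D→slot 2; G→slot 3; H skipped; A skipped; F skipped; I→slot 5; B skipped.
Profit = 71 + 54 + 50 + 62 + 35 = 272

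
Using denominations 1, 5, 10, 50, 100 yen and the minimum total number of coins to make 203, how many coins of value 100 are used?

Greedy: take as many of the largest coin as possible, then repeat with the remainder.
203 − 2×100→3 − 3×1→0
Count of 100: 2

2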